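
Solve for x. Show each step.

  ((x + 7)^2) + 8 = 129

Step 1. [((x + 7)^2) + 8 = 129] +8 is outermost — subtract 8 both sides, so sub: (x + 7)^2 = 121.
Step 2. [(x + 7)^2 = 121] √ both sides: 121 ≥ 0 gives two branches ⇒ sqrt: x + 7 = 11 or -11.
Step 3. [x + 7 = 11 or -11] peel the +7: subtract 7 from each side, so sub: x = 4 or -18.

Answer: x ∈ {-18, 4}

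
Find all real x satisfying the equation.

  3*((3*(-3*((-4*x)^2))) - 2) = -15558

Step 1. [3*((3*(-3*((-4*x)^2))) - 2) = -15558] divide by the outer 3 ⇒ div: (3*(-3*((-4*x)^2))) - 2 = -5186.
Step 2. [(3*(-3*((-4*x)^2))) - 2 = -5186] the outer -2 inverts by adding 2. So sub: 3*(-3*((-4*x)^2)) = -5184.
Step 3. [3*(-3*((-4*x)^2)) = -5184] 3 out front; divide by 3, so div: -3*((-4*x)^2) = -1728.
Step 4. [-3*((-4*x)^2) = -1728] leading coefficient -3: divide by -3 ⇒ div: (-4*x)^2 = 576.
Step 5. [(-4*x)^2 = 576] LHS squared, RHS 576 ≥ 0: apply √ (±). So sqrt: -4*x = 24 or -24.
Step 6. [-4*x = 24 or -24] divide by the outer -4. So div: x = -6 or 6.

Answer: x ∈ {-6, 6}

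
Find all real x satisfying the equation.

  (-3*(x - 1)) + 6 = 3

Step 1. [(-3*(x - 1)) + 6 = 3] subtract 6: x sits inside (… + 6), so sub: -3*(x - 1) = -3.
Step 2. [-3*(x - 1) = -3] -3 out front; divide by -3 ⇒ div: x - 1 = 1.
Step 3. [x - 1 = 1] 1 comes off first (add 1). So sub: x = 2.

Answer: x ∈ {2}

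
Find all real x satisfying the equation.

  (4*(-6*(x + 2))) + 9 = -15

Step 1. [(4*(-6*(x + 2))) + 9 = -15] the outer +9 inverts by subtracting 9 ⇒ sub: 4*(-6*(x + 2)) = -24.
Step 2. [4*(-6*(x + 2)) = -24] 4·(inner) — divide through by 4 ⇒ div: -6*(x + 2) = -6.
Step 3. [-6*(x + 2) = -6] -6 out front; divide by -6. So div: x + 2 = 1.
Step 4. [x + 2 = 1] +2 is outermost — subtract 2 both sides, so sub: x = -1.

Answer: x ∈ {-1}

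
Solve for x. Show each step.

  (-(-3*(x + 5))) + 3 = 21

Step 1. [(-(-3*(x + 5))) + 3 = 21] the outer +3 inverts by subtracting 3, so sub: -(-3*(x + 5)) = 18.
Step 2. [-(-3*(x + 5)) = 18] LHS negated; negate both sides. So neg: -3*(x + 5) = -18.
Step 3. [-3*(x + 5) = -18] divide by the outer -3. So div: x + 5 = 6.
Step 4. [x + 5 = 6] the outer +5 inverts by subtracting 5, so sub: x = 1.

Answer: x ∈ {1}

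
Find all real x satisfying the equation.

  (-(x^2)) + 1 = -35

Step 1. [(-(x^2)) + 1 = -35] peel the +1: subtract 1 from each side ⇒ sub: -(x^2) = -36.
Step 2. [-(x^2) = -36] flip signs both sides. So neg: x^2 = 36.
Step 3. [x^2 = 36] 36 ≥ 0, LHS is (·)² — take ±√, so sqrt: x = 6 or -6.

Answer: x ∈ {-6, 6}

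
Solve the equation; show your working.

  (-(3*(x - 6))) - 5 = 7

Step 1. [(-(3*(x - 6))) - 5 = 7] the outer -5 inverts by adding 5. So sub: -(3*(x - 6)) = 12.
Step 2. [-(3*(x - 6)) = 12] flip signs both sides. So neg: 3*(x - 6) = -12.
Step 3. [3*(x - 6) = -12] 3·(inner) — divide through by 3. So div: x - 6 = -4.
Step 4. [x - 6 = -4] add 6: x sits inside (… - 6), so sub: x = 2.

Answer: x ∈ {2}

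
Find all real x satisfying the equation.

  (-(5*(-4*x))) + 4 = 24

Step 1. [(-(5*(-4*x))) + 4 = 24] subtract 4: x sits inside (… + 4). So sub: -(5*(-4*x)) = 20.
Step 2. [-(5*(-4*x)) = 20] flip signs both sides ⇒ neg: 5*(-4*x) = -20.
Step 3. [5*(-4*x) = -20] LHS = 5·(…); ÷5 both sides. So div: -4*x = -4.
Step 4. [-4*x = -4] LHS = -4·(…); ÷-4 both sides ⇒ div: x = 1.

Answer: x ∈ {1}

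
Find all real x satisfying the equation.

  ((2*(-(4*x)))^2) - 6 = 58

Step 1. [((2*(-(4*x)))^2) - 6 = 58] -6 is outermost — add 6 both sides. So sub: (2*(-(4*x)))^2 = 64.
Step 2. [(2*(-(4*x)))^2 = 64] 64 ≥ 0, LHS is (·)² — take ±√, so sqrt: 2*(-(4*x)) = 8 or -8.
Step 3. [2*(-(4*x)) = 8 or -8] divide by the outer 2. So div: -(4*x) = 4 or -4.
Step 4. [-(4*x) = 4 or -4] LHS negated; negate both sides ⇒ neg: 4*x = -4 or 4.
Step 5. [4*x = -4 or 4] 4 out front; divide by 4, so div: x = -1 or 1.

Answer: x ∈ {-1, 1}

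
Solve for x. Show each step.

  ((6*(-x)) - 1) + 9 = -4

Step 1. [((6*(-x)) - 1) + 9 = -4] peel the +9: subtract 9 from each side ⇒ sub: (6*(-x)) - 1 = -13.
Step 2. [(6*(-x)) - 1 = -13] peel the -1: add 1 from each side, so sub: 6*(-x) = -12.
Step 3. [6*(-x) = -12] 6 out front; divide by 6 ⇒ div: -x = -2.
Step 4. [-x = -2] flip signs both sides, so neg: x = 2.

Answer: x ∈ {2}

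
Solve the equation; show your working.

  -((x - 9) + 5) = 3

Step 1. [-((x - 9) + 5) = 3] LHS negated; negate both sides, so neg: (x - 9) + 5 = -3.
Step 2. [(x - 9) + 5 = -3] subtract 5: x sits inside (… + 5), so sub: x - 9 = -8.
Step 3. [x - 9 = -8] the outer -9 inverts by adding 9, so sub: x = 1.

Answer: x ∈ {1}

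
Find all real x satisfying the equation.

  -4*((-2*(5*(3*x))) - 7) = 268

Step 1. [-4*((-2*(5*(3*x))) - 7) = 268] leading coefficient -4: divide by -4. So div: (-2*(5*(3*x))) - 7 = -67.
Step 2. [(-2*(5*(3*x))) - 7 = -67] -7 is outermost — add 7 both sides, so sub: -2*(5*(3*x)) = -60.
Step 3. [-2*(5*(3*x)) = -60] divide by the outer -2, so div: 5*(3*x) = 30.
Step 4. [5*(3*x) = 30] LHS = 5·(…); ÷5 both sides ⇒ div: 3*x = 6.
Step 5. [3*x = 6] 3 out front; divide by 3. So div: x = 2.

Answer: x ∈ {2}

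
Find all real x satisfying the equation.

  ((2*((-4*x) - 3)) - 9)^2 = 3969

Step 1. [((2*((-4*x) - 3)) - 9)^2 = 3969] √ both sides: 3969 ≥ 0 gives two branches, so sqrt: (2*((-4*x) - 3)) - 9 = 63 or -63.
Step 2. [(2*((-4*x) - 3)) - 9 = 63 or -63] -9 is outermost — add 9 both sides. So sub: 2*((-4*x) - 3) = 72 or -54.
Step 3. [2*((-4*x) - 3) = 72 or -54] 2·(inner) — divide through by 2. So div: (-4*x) - 3 = 36 or -27.
Step 4. [(-4*x) - 3 = 36 or -27] the outer -3 inverts by adding 3, so sub: -4*x = 39 or -24.
Step 5. [-4*x = 39 or -24] LHS = -4·(…); ÷-4 both sides, so div: x = -39/4 or 6.

Answer: x ∈ {-39/4, 6}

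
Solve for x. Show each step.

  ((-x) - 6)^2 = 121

Step 1. [((-x) - 6)^2 = 121] 121 ≥ 0, LHS is (·)² — take ±√ ⇒ sqrt: (-x) - 6 = 11 or -11.
Step 2. [(-x) - 6 = 11 or -11] 6 comes off first (add 6) ⇒ sub: -x = 17 or -5.
Step 3. [-x = 17 or -5] flip signs both sides, so neg: x = -17 or 5.

Answer: x ∈ {-17, 5}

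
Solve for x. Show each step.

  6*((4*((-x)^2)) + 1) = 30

Step 1. [6*((4*((-x)^2)) + 1) = 30] divide by the outer 6, so div: (4*((-x)^2)) + 1 = 5.
Step 2. [(4*((-x)^2)) + 1 = 5] peel the +1: subtract 1 from each side, so sub: 4*((-x)^2) = 4.
Step 3. [4*((-x)^2) = 4] leading coefficient 4: divide by 4 ⇒ div: (-x)^2 = 1.
Step 4. [(-x)^2 = 1] LHS squared, RHS 1 ≥ 0: apply √ (±), so sqrt: -x = 1 or -1.
Step 5. [-x = 1 or -1] flip signs both sides ⇒ neg: x = -1 or 1.

Answer: x ∈ {-1, 1}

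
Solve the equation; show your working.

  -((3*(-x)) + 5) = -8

Step 1. [-((3*(-x)) + 5) = -8] flip signs both sides. So neg: (3*(-x)) + 5 = 8.
Step 2. [(3*(-x)) + 5 = 8] subtract 5: x sits inside (… + 5) ⇒ sub: 3*(-x) = 3.
Step 3. [3*(-x) = 3] leading coefficient 3: divide by 3 ⇒ div: -x = 1.
Step 4. [-x = 1] flip signs both sides ⇒ neg: x = -1.

Answer: x ∈ {-1}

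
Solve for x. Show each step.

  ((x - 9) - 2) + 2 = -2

Step 1. [((x - 9) - 2) + 2 = -2] subtract 2: x sits inside (… + 2) ⇒ sub: (x - 9) - 2 = -4.
Step 2. [(x - 9) - 2 = -4] -2 is outermost — add 2 both sides, so sub: x - 9 = -2.
Step 3. [x - 9 = -2] -9 is outermost — add 9 both sides, so sub: x = 7.

Answer: x ∈ {7}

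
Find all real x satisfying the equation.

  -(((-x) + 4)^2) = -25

Step 1. [-(((-x) + 4)^2) = -25] leading − — multiply by −1. So neg: ((-x) + 4)^2 = 25.
Step 2. [((-x) + 4)^2 = 25] LHS squared, RHS 25 ≥ 0: apply √ (±), so sqrt: (-x) + 4 = 5 or -5.
Step 3. [(-x) + 4 = 5 or -5] the outer +4 inverts by subtracting 4, so sub: -x = 1 or -9.
Step 4. [-x = 1 or -9] flip signs both sides ⇒ neg: x = -1 or 9.

Answer: x ∈ {-1, 9}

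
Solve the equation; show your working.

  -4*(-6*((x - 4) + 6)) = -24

Step 1. [-4*(-6*((x - 4) + 6)) = -24] leading coefficient -4: divide by -4, so div: -6*((x - 4) + 6) = 6.
Step 2. [-6*((x - 4) + 6) = 6] -6 out front; divide by -6 ⇒ div: (x - 4) + 6 = -1.
Step 3. [(x - 4) + 6 = -1] the outer +6 inverts by subtracting 6. So sub: x - 4 = -7.
Step 4. [x - 4 = -7] add 4: x sits inside (… - 4). So sub: x = -3.

Answer: x ∈ {-3}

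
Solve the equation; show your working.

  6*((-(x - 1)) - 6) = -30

Step 1. [6*((-(x - 1)) - 6) = -30] LHS = 6·(…); ÷6 both sides, so div: (-(x - 1)) - 6 = -5.
Step 2. [(-(x - 1)) - 6 = -5] 6 comes off first (add 6). So sub: -(x - 1) = 1.
Step 3. [-(x - 1) = 1] leading − — multiply by −1. So neg: x - 1 = -1.
Step 4. [x - 1 = -1] the outer -1 inverts by adding 1, so sub: x = 0.

Answer: x ∈ {0}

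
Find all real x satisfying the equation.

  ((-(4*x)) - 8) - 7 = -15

Step 1. [((-(4*x)) - 8) - 7 = -15] 7 comes off first (add 7) ⇒ sub: (-(4*x)) - 8 = -8.
Step 2. [(-(4*x)) - 8 = -8] add 8: x sits inside (… - 8). So sub: -(4*x) = 0.
Step 3. [-(4*x) = 0] flip signs both sides ⇒ neg: 4*x = 0.
Step 4. [4*x = 0] 4 out front; divide by 4 ⇒ div: x = 0.

Answer: x ∈ {0}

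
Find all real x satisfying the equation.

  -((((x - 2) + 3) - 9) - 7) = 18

Step 1. [-((((x - 2) + 3) - 9) - 7) = 18] leading − — multiply by −1. So neg: (((x - 2) + 3) - 9) - 7 = -18.
Step 2. [(((x - 2) + 3) - 9) - 7 = -18] 7 comes off first (add 7), so sub: ((x - 2) + 3) - 9 = -11.
Step 3. [((x - 2) + 3) - 9 = -11] peel the -9: add 9 from each side, so sub: (x - 2) + 3 = -2.
Step 4. [(x - 2) + 3 = -2] 3 comes off first (subtract 3). So sub: x - 2 = -5.
Step 5. [x - 2 = -5] -2 is outermost — add 2 both sides. So sub: x = -3.

Answer: x ∈ {-3}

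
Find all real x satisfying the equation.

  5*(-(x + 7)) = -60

Step 1. [5*(-(x + 7)) = -60] divide by the outer 5. So div: -(x + 7) = -12.
Step 2. [-(x + 7) = -12] LHS negated; negate both sides. So neg: x + 7 = 12.
Step 3. [x + 7 = 12] subtract 7: x sits inside (… + 7) ⇒ sub: x = 5.

Answer: x ∈ {5}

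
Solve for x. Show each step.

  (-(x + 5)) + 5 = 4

Step 1. [(-(x + 5)) + 5 = 4] peel the +5: subtract 5 from each side ⇒ sub: -(x + 5) = -1.
Step 2. [-(x + 5) = -1] LHS negated; negate both sides, so neg: x + 5 = 1.
Step 3. [x + 5 = 1] peel the +5: subtract 5 from each side ⇒ sub: x = -4.

Answer: x ∈ {-4}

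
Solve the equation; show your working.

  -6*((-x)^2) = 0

Step 1. [-6*((-x)^2) = 0] LHS = -6·(…); ÷-6 both sides ⇒ div: (-x)^2 = 0.
Step 2. [(-x)^2 = 0] LHS squared, RHS 0 ≥ 0: apply √ (±). So sqrt: -x = 0.
Step 3. [-x = 0] leading − — multiply by −1, so neg: x = 0.

Answer: x ∈ {0}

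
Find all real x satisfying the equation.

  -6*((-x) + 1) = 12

Step 1. [-6*((-x) + 1) = 12] -6·(inner) — divide through by -6, so div: (-x) + 1 = -2.
Step 2. [(-x) + 1 = -2] 1 comes off first (subtract 1) ⇒ sub: -x = -3.
Step 3. [-x = -3] leading − — multiply by −1 ⇒ neg: x = 3.

Answer: x ∈ {3}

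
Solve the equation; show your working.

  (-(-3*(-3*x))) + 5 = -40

Step 1. [(-(-3*(-3*x))) + 5 = -40] the outer +5 inverts by subtracting 5. So sub: -(-3*(-3*x)) = -45.
Step 2. [-(-3*(-3*x)) = -45] leading − — multiply by −1, so neg: -3*(-3*x) = 45.
Step 3. [-3*(-3*x) = 45] leading coefficient -3: divide by -3, so div: -3*x = -15.
Step 4. [-3*x = -15] -3 out front; divide by -3 ⇒ div: x = 5.

Answer: x ∈ {5}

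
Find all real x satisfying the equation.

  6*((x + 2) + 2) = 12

Step 1. [6*((x + 2) + 2) = 12] 6·(inner) — divide through by 6. So div: (x + 2) + 2 = 2.
Step 2. [(x + 2) + 2 = 2] +2 is outermost — subtract 2 both sides, so sub: x + 2 = 0.
Step 3. [x + 2 = 0] 2 comes off first (subtract 2), so sub: x = -2.

Answer: x ∈ {-2}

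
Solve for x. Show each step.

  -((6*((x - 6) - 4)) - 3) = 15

Step 1. [-((6*((x - 6) - 4)) - 3) = 15] LHS negated; negate both sides. So neg: (6*((x - 6) - 4)) - 3 = -15.
Step 2. [(6*((x - 6) - 4)) - 3 = -15] add 3: x sits inside (… - 3) ⇒ sub: 6*((x - 6) - 4) = -12.
Step 3. [6*((x - 6) - 4) = -12] 6·(inner) — divide through by 6 ⇒ div: (x - 6) - 4 = -2.
Step 4. [(x - 6) - 4 = -2] the outer -4 inverts by adding 4. So sub: x - 6 = 2.
Step 5. [x - 6 = 2] -6 is outermost — add 6 both sides. So sub: x = 8.

Answer: x ∈ {8}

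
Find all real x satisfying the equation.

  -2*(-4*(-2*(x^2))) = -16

Step 1. [-2*(-4*(-2*(x^2))) = -16] leading coefficient -2: divide by -2. So div: -4*(-2*(x^2)) = 8.
Step 2. [-4*(-2*(x^2)) = 8] -4 out front; divide by -4. So div: -2*(x^2) = -2.
Step 3. [-2*(x^2) = -2] -2 out front; divide by -2. So div: x^2 = 1.
Step 4. [x^2 = 1] √ both sides: 1 ≥ 0 gives two branches ⇒ sqrt: x = 1 or -1.

Answer: x ∈ {-1, 1}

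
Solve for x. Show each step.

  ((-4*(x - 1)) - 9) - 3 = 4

Step 1. [((-4*(x - 1)) - 9) - 3 = 4] the outer -3 inverts by adding 3 ⇒ sub: (-4*(x - 1)) - 9 = 7.
Step 2. [(-4*(x - 1)) - 9 = 7] 9 comes off first (add 9), so sub: -4*(x - 1) = 16.
Step 3. [-4*(x - 1) = 16] leading coefficient -4: divide by -4. So div: x - 1 = -4.
Step 4. [x - 1 = -4] add 1: x sits inside (… - 1), so sub: x = -3.

Answer: x ∈ {-3}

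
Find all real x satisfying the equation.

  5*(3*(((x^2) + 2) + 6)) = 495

Step 1. [5*(3*(((x^2) + 2) + 6)) = 495] LHS = 5·(…); ÷5 both sides ⇒ div: 3*(((x^2) + 2) + 6) = 99.
Step 2. [3*(((x^2) + 2) + 6) = 99] divide by the outer 3. So div: ((x^2) + 2) + 6 = 33.
Step 3. [((x^2) + 2) + 6 = 33] 6 comes off first (subtract 6), so sub: (x^2) + 2 = 27.
Step 4. [(x^2) + 2 = 27] the outer +2 inverts by subtracting 2 ⇒ sub: x^2 = 25.
Step 5. [x^2 = 25] √ both sides: 25 ≥ 0 gives two branches ⇒ sqrt: x = 5 or -5.

Answer: x ∈ {-5, 5}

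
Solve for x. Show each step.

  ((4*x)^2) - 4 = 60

Step 1. [((4*x)^2) - 4 = 60] the outer -4 inverts by adding 4, so sub: (4*x)^2 = 64.
Step 2. [(4*x)^2 = 64] 64 ≥ 0, LHS is (·)² — take ±√ ⇒ sqrt: 4*x = 8 or -8.
Step 3. [4*x = 8 or -8] LHS = 4·(…); ÷4 both sides. So div: x = 2 or -2.

Answer: x ∈ {-2, 2}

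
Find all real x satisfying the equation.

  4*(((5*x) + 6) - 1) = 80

Step 1. [4*(((5*x) + 6) - 1) = 80] 4·(inner) — divide through by 4 ⇒ div: ((5*x) + 6) - 1 = 20.
Step 2. [((5*x) + 6) - 1 = 20] -1 is outermost — add 1 both sides. So sub: (5*x) + 6 = 21.
Step 3. [(5*x) + 6 = 21] subtract 6: x sits inside (… + 6) ⇒ sub: 5*x = 15.
Step 4. [5*x = 15] 5 out front; divide by 5 ⇒ div: x = 3.

Answer: x ∈ {3}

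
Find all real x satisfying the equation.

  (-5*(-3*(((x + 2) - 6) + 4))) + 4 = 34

Step 1. [(-5*(-3*(((x + 2) - 6) + 4))) + 4 = 34] the outer +4 inverts by subtracting 4, so sub: -5*(-3*(((x + 2) - 6) + 4)) = 30.
Step 2. [-5*(-3*(((x + 2) - 6) + 4)) = 30] LHS = -5·(…); ÷-5 both sides, so div: -3*(((x + 2) - 6) + 4) = -6.
Step 3. [-3*(((x + 2) - 6) + 4) = -6] LHS = -3·(…); ÷-3 both sides ⇒ div: ((x + 2) - 6) + 4 = 2.
Step 4. [((x + 2) - 6) + 4 = 2] +4 is outermost — subtract 4 both sides. So sub: (x + 2) - 6 = -2.
Step 5. [(x + 2) - 6 = -2] -6 is outermost — add 6 both sides, so sub: x + 2 = 4.
Step 6. [x + 2 = 4] +2 is outermost — subtract 2 both sides, so sub: x = 2.

Answer: x ∈ {2}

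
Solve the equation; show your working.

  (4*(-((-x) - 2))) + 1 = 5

Step 1. [(4*(-((-x) - 2))) + 1 = 5] +1 is outermost — subtract 1 both sides, so sub: 4*(-((-x) - 2)) = 4.
Step 2. [4*(-((-x) - 2)) = 4] 4 out front; divide by 4. So div: -((-x) - 2) = 1.
Step 3. [-((-x) - 2) = 1] LHS negated; negate both sides, so neg: (-x) - 2 = -1.
Step 4. [(-x) - 2 = -1] peel the -2: add 2 from each side. So sub: -x = 1.
Step 5. [-x = 1] flip signs both sides ⇒ neg: x = -1.

Answer: x ∈ {-1}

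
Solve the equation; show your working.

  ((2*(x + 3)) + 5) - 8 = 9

Step 1. [((2*(x + 3)) + 5) - 8 = 9] the outer -8 inverts by adding 8 ⇒ sub: (2*(x + 3)) + 5 = 17.
Step 2. [(2*(x + 3)) + 5 = 17] peel the +5: subtract 5 from each side ⇒ sub: 2*(x + 3) = 12.
Step 3. [2*(x + 3) = 12] LHS = 2·(…); ÷2 both sides. So div: x + 3 = 6.
Step 4. [x + 3 = 6] +3 is outermost — subtract 3 both sides, so sub: x = 3.

Answer: x ∈ {3}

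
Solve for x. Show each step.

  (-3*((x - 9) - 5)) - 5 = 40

Step 1. [(-3*((x - 9) - 5)) - 5 = 40] 5 comes off first (add 5), so sub: -3*((x - 9) - 5) = 45.
Step 2. [-3*((x - 9) - 5) = 45] -3·(inner) — divide through by -3. So div: (x - 9) - 5 = -15.
Step 3. [(x - 9) - 5 = -15] -5 is outermost — add 5 both sides ⇒ sub: x - 9 = -10.
Step 4. [x - 9 = -10] peel the -9: add 9 from each side, so sub: x = -1.

Answer: x ∈ {-1}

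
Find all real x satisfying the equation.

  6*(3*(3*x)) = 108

Step 1. [6*(3*(3*x)) = 108] LHS = 6·(…); ÷6 both sides, so div: 3*(3*x) = 18.
Step 2. [3*(3*x) = 18] LHS = 3·(…); ÷3 both sides, so div: 3*x = 6.
Step 3. [3*x = 6] 3 out front; divide by 3 ⇒ div: x = 2.

Answer: x ∈ {2}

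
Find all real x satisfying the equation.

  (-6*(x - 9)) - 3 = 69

Step 1. [(-6*(x - 9)) - 3 = 69] peel the -3: add 3 from each side, so sub: -6*(x - 9) = 72.
Step 2. [-6*(x - 9) = 72] divide by the outer -6 ⇒ div: x - 9 = -12.
Step 3. [x - 9 = -12] peel the -9: add 9 from each side. So sub: x = -3.

Answer: x ∈ {-3}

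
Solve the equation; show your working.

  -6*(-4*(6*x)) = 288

Step 1. [-6*(-4*(6*x)) = 288] leading coefficient -6: divide by -6, so div: -4*(6*x) = -48.
Step 2. [-4*(6*x) = -48] leading coefficient -4: divide by -4 ⇒ div: 6*x = 12.
Step 3. [6*x = 12] leading coefficient 6: divide by 6. So div: x = 2.

Answer: x ∈ {2}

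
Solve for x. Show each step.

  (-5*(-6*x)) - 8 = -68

Step 1. [(-5*(-6*x)) - 8 = -68] 8 comes off first (add 8) ⇒ sub: -5*(-6*x) = -60.
Step 2. [-5*(-6*x) = -60] divide by the outer -5 ⇒ div: -6*x = 12.
Step 3. [-6*x = 12] LHS = -6·(…); ÷-6 both sides ⇒ div: x = -2.

Answer: x ∈ {-2}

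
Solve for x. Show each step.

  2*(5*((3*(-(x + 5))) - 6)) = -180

Step 1. [2*(5*((3*(-(x + 5))) - 6)) = -180] divide by the outer 2 ⇒ div: 5*((3*(-(x + 5))) - 6) = -90.
Step 2. [5*((3*(-(x + 5))) - 6) = -90] leading coefficient 5: divide by 5, so div: (3*(-(x + 5))) - 6 = -18.
Step 3. [(3*(-(x + 5))) - 6 = -18] -6 is outermost — add 6 both sides, so sub: 3*(-(x + 5)) = -12.
Step 4. [3*(-(x + 5)) = -12] LHS = 3·(…); ÷3 both sides ⇒ div: -(x + 5) = -4.
Step 5. [-(x + 5) = -4] leading − — multiply by −1, so neg: x + 5 = 4.
Step 6. [x + 5 = 4] the outer +5 inverts by subtracting 5. So sub: x = -1.

Answer: x ∈ {-1}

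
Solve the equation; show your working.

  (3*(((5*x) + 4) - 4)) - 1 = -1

Step 1. [(3*(((5*x) + 4) - 4)) - 1 = -1] -1 is outermost — add 1 both sides. So sub: 3*(((5*x) + 4) - 4) = 0.
Step 2. [3*(((5*x) + 4) - 4) = 0] LHS = 3·(…); ÷3 both sides ⇒ div: ((5*x) + 4) - 4 = 0.
Step 3. [((5*x) + 4) - 4 = 0] -4 is outermost — add 4 both sides ⇒ sub: (5*x) + 4 = 4.
Step 4. [(5*x) + 4 = 4] 4 comes off first (subtract 4). So sub: 5*x = 0.
Step 5. [5*x = 0] 5·(inner) — divide through by 5. So div: x = 0.

Answer: x ∈ {0}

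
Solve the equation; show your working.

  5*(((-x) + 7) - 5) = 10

Step 1. [5*(((-x) + 7) - 5) = 10] LHS = 5·(…); ÷5 both sides ⇒ div: ((-x) + 7) - 5 = 2.
Step 2. [((-x) + 7) - 5 = 2] peel the -5: add 5 from each side ⇒ sub: (-x) + 7 = 7.
Step 3. [(-x) + 7 = 7] peel the +7: subtract 7 from each side, so sub: -x = 0.
Step 4. [-x = 0] leading − — multiply by −1 ⇒ neg: x = 0.

Answer: x ∈ {0}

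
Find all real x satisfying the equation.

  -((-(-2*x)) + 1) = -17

Step 1. [-((-(-2*x)) + 1) = -17] flip signs both sides. So neg: (-(-2*x)) + 1 = 17.
Step 2. [(-(-2*x)) + 1 = 17] peel the +1: subtract 1 from each side, so sub: -(-2*x) = 16.
Step 3. [-(-2*x) = 16] flip signs both sides. So neg: -2*x = -16.
Step 4. [-2*x = -16] -2 out front; divide by -2, so div: x = 8.

Answer: x ∈ {8}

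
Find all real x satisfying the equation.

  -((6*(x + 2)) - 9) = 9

Step 1. [-((6*(x + 2)) - 9) = 9] leading − — multiply by −1, so neg: (6*(x + 2)) - 9 = -9.
Step 2. [(6*(x + 2)) - 9 = -9] peel the -9: add 9 from each side ⇒ sub: 6*(x + 2) = 0.
Step 3. [6*(x + 2) = 0] divide by the outer 6. So div: x + 2 = 0.
Step 4. [x + 2 = 0] 2 comes off first (subtract 2), so sub: x = -2.

Answer: x ∈ {-2}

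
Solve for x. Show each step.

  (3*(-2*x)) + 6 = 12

Step 1. [(3*(-2*x)) + 6 = 12] peel the +6: subtract 6 from each side. So sub: 3*(-2*x) = 6.
Step 2. [3*(-2*x) = 6] divide by the outer 3 ⇒ div: -2*x = 2.
Step 3. [-2*x = 2] -2·(inner) — divide through by -2. So div: x = -1.

Answer: x ∈ {-1}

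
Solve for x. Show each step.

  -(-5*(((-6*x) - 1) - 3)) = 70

Step 1. [-(-5*(((-6*x) - 1) - 3)) = 70] LHS negated; negate both sides ⇒ neg: -5*(((-6*x) - 1) - 3) = -70.
Step 2. [-5*(((-6*x) - 1) - 3) = -70] -5 out front; divide by -5, so div: ((-6*x) - 1) - 3 = 14.
Step 3. [((-6*x) - 1) - 3 = 14] add 3: x sits inside (… - 3), so sub: (-6*x) - 1 = 17.
Step 4. [(-6*x) - 1 = 17] 1 comes off first (add 1), so sub: -6*x = 18.
Step 5. [-6*x = 18] leading coefficient -6: divide by -6 ⇒ div: x = -3.

Answer: x ∈ {-3}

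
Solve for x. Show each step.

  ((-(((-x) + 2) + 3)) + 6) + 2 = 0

Step 1. [((-(((-x) + 2) + 3)) + 6) + 2 = 0] subtract 2: x sits inside (… + 2) ⇒ sub: (-(((-x) + 2) + 3)) + 6 = -2.
Step 2. [(-(((-x) + 2) + 3)) + 6 = -2] subtract 6: x sits inside (… + 6), so sub: -(((-x) + 2) + 3) = -8.
Step 3. [-(((-x) + 2) + 3) = -8] flip signs both sides. So neg: ((-x) + 2) + 3 = 8.
Step 4. [((-x) + 2) + 3 = 8] peel the +3: subtract 3 from each side ⇒ sub: (-x) + 2 = 5.
Step 5. [(-x) + 2 = 5] 2 comes off first (subtract 2), so sub: -x = 3.
Step 6. [-x = 3] flip signs both sides. So neg: x = -3.

Answer: x ∈ {-3}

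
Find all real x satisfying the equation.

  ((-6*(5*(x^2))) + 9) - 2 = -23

Step 1. [((-6*(5*(x^2))) + 9) - 2 = -23] -2 is outermost — add 2 both sides ⇒ sub: (-6*(5*(x^2))) + 9 = -21.
Step 2. [(-6*(5*(x^2))) + 9 = -21] 9 comes off first (subtract 9) ⇒ sub: -6*(5*(x^2)) = -30.
Step 3. [-6*(5*(x^2)) = -30] divide by the outer -6 ⇒ div: 5*(x^2) = 5.
Step 4. [5*(x^2) = 5] LHS = 5·(…); ÷5 both sides. So div: x^2 = 1.
Step 5. [x^2 = 1] √ both sides: 1 ≥ 0 gives two branches. So sqrt: x = 1 or -1.

Answer: x ∈ {-1, 1}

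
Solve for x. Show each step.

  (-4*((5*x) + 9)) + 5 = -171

Step 1. [(-4*((5*x) + 9)) + 5 = -171] subtract 5: x sits inside (… + 5), so sub: -4*((5*x) + 9) = -176.
Step 2. [-4*((5*x) + 9) = -176] LHS = -4·(…); ÷-4 both sides. So div: (5*x) + 9 = 44.
Step 3. [(5*x) + 9 = 44] 9 comes off first (subtract 9), so sub: 5*x = 35.
Step 4. [5*x = 35] divide by the outer 5, so div: x = 7.

Answer: x ∈ {7}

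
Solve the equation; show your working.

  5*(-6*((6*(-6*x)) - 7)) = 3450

Step 1. [5*(-6*((6*(-6*x)) - 7)) = 3450] LHS = 5·(…); ÷5 both sides, so div: -6*((6*(-6*x)) - 7) = 690.
Step 2. [-6*((6*(-6*x)) - 7) = 690] -6·(inner) — divide through by -6, so div: (6*(-6*x)) - 7 = -115.
Step 3. [(6*(-6*x)) - 7 = -115] peel the -7: add 7 from each side ⇒ sub: 6*(-6*x) = -108.
Step 4. [6*(-6*x) = -108] divide by the outer 6 ⇒ div: -6*x = -18.
Step 5. [-6*x = -18] leading coefficient -6: divide by -6, so div: x = 3.

Answer: x ∈ {3}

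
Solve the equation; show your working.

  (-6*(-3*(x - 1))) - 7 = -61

Step 1. [(-6*(-3*(x - 1))) - 7 = -61] add 7: x sits inside (… - 7), so sub: -6*(-3*(x - 1)) = -54.
Step 2. [-6*(-3*(x - 1)) = -54] -6·(inner) — divide through by -6. So div: -3*(x - 1) = 9.
Step 3. [-3*(x - 1) = 9] -3·(inner) — divide through by -3, so div: x - 1 = -3.
Step 4. [x - 1 = -3] -1 is outermost — add 1 both sides. So sub: x = -2.

Answer: x ∈ {-2}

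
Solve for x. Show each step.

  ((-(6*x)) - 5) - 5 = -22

Step 1. [((-(6*x)) - 5) - 5 = -22] 5 comes off first (add 5), so sub: (-(6*x)) - 5 = -17.
Step 2. [(-(6*x)) - 5 = -17] 5 comes off first (add 5) ⇒ sub: -(6*x) = -12.
Step 3. [-(6*x) = -12] leading − — multiply by −1, so neg: 6*x = 12.
Step 4. [6*x = 12] leading coefficient 6: divide by 6, so div: x = 2.

Answer: x ∈ {2}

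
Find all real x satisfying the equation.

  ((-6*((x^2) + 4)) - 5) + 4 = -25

Step 1. [((-6*((x^2) + 4)) - 5) + 4 = -25] the outer +4 inverts by subtracting 4, so sub: (-6*((x^2) + 4)) - 5 = -29.
Step 2. [(-6*((x^2) + 4)) - 5 = -29] peel the -5: add 5 from each side, so sub: -6*((x^2) + 4) = -24.
Step 3. [-6*((x^2) + 4) = -24] LHS = -6·(…); ÷-6 both sides. So div: (x^2) + 4 = 4.
Step 4. [(x^2) + 4 = 4] peel the +4: subtract 4 from each side. So sub: x^2 = 0.
Step 5. [x^2 = 0] LHS squared, RHS 0 ≥ 0: apply √ (±) ⇒ sqrt: x = 0.

Answer: x ∈ {0}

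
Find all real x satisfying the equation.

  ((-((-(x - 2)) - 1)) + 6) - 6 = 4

Step 1. [((-((-(x - 2)) - 1)) + 6) - 6 = 4] the outer -6 inverts by adding 6 ⇒ sub: (-((-(x - 2)) - 1)) + 6 = 10.
Step 2. [(-((-(x - 2)) - 1)) + 6 = 10] subtract 6: x sits inside (… + 6). So sub: -((-(x - 2)) - 1) = 4.
Step 3. [-((-(x - 2)) - 1) = 4] LHS negated; negate both sides ⇒ neg: (-(x - 2)) - 1 = -4.
Step 4. [(-(x - 2)) - 1 = -4] the outer -1 inverts by adding 1 ⇒ sub: -(x - 2) = -3.
Step 5. [-(x - 2) = -3] leading − — multiply by −1. So neg: x - 2 = 3.
Step 6. [x - 2 = 3] -2 is outermost — add 2 both sides. So sub: x = 5.

Answer: x ∈ {5}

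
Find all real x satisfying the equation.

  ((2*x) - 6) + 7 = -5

Step 1. [((2*x) - 6) + 7 = -5] +7 is outermost — subtract 7 both sides. So sub: (2*x) - 6 = -12.
Step 2. [(2*x) - 6 = -12] 2 | LHS and 2 | -12: pull 2 out, so factor: x - 3 = -6.
Step 3. [x - 3 = -6] peel the -3: add 3 from each side. So sub: x = -3.

Answer: x ∈ {-3}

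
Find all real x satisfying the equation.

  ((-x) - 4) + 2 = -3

Step 1. [((-x) - 4) + 2 = -3] subtract 2: x sits inside (… + 2). So sub: (-x) - 4 = -5.
Step 2. [(-x) - 4 = -5] -4 is outermost — add 4 both sides, so sub: -x = -1.
Step 3. [-x = -1] flip signs both sides. So neg: x = 1.

Answer: x ∈ {1}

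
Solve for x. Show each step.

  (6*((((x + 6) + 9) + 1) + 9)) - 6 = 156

Step 1. [(6*((((x + 6) + 9) + 1) + 9)) - 6 = 156] 6 | LHS and 6 | 156: pull 6 out ⇒ factor: ((((x + 6) + 9) + 1) + 9) - 1 = 26.
Step 2. [((((x + 6) + 9) + 1) + 9) - 1 = 26] add 1: x sits inside (… - 1). So sub: (((x + 6) + 9) + 1) + 9 = 27.
Step 3. [(((x + 6) + 9) + 1) + 9 = 27] the outer +9 inverts by subtracting 9 ⇒ sub: ((x + 6) + 9) + 1 = 18.
Step 4. [((x + 6) + 9) + 1 = 18] peel the +1: subtract 1 from each side, so sub: (x + 6) + 9 = 17.
Step 5. [(x + 6) + 9 = 17] the outer +9 inverts by subtracting 9, so sub: x + 6 = 8.
Step 6. [x + 6 = 8] subtract 6: x sits inside (… + 6), so sub: x = 2.

Answer: x ∈ {2}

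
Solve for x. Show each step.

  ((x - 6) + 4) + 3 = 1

Step 1. [((x - 6) + 4) + 3 = 1] peel the +3: subtract 3 from each side. So sub: (x - 6) + 4 = -2.
Step 2. [(x - 6) + 4 = -2] 4 comes off first (subtract 4). So sub: x - 6 = -6.
Step 3. [x - 6 = -6] peel the -6: add 6 from each side. So sub: x = 0.

Answer: x ∈ {0}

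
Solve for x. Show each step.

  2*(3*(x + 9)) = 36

Step 1. [2*(3*(x + 9)) = 36] LHS = 2·(…); ÷2 both sides, so div: 3*(x + 9) = 18.
Step 2. [3*(x + 9) = 18] divide by the outer 3. So div: x + 9 = 6.
Step 3. [x + 9 = 6] the outer +9 inverts by subtracting 9, so sub: x = -3.

Answer: x ∈ {-3}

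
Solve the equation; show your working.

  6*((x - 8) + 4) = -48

Step 1. [6*((x - 8) + 4) = -48] 6·(inner) — divide through by 6 ⇒ div: (x - 8) + 4 = -8.
Step 2. [(x - 8) + 4 = -8] +4 is outermost — subtract 4 both sides, so sub: x - 8 = -12.
Step 3. [x - 8 = -12] -8 is outermost — add 8 both sides, so sub: x = -4.

Answer: x ∈ {-4}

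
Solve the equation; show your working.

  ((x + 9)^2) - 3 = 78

Step 1. [((x + 9)^2) - 3 = 78] the outer -3 inverts by adding 3. So sub: (x + 9)^2 = 81.
Step 2. [(x + 9)^2 = 81] LHS squared, RHS 81 ≥ 0: apply √ (±). So sqrt: x + 9 = 9 or -9.
Step 3. [x + 9 = 9 or -9] peel the +9: subtract 9 from each side. So sub: x = 0 or -18.

Answer: x ∈ {-18, 0}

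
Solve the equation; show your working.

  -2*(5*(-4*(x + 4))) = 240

Step 1. [-2*(5*(-4*(x + 4))) = 240] LHS = -2·(…); ÷-2 both sides. So div: 5*(-4*(x + 4)) = -120.
Step 2. [5*(-4*(x + 4)) = -120] LHS = 5·(…); ÷5 both sides. So div: -4*(x + 4) = -24.
Step 3. [-4*(x + 4) = -24] -4 out front; divide by -4. So div: x + 4 = 6.
Step 4. [x + 4 = 6] 4 comes off first (subtract 4) ⇒ sub: x = 2.

Answer: x ∈ {2}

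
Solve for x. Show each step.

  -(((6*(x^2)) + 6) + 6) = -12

Step 1. [-(((6*(x^2)) + 6) + 6) = -12] flip signs both sides, so neg: ((6*(x^2)) + 6) + 6 = 12.
Step 2. [((6*(x^2)) + 6) + 6 = 12] peel the +6: subtract 6 from each side, so sub: (6*(x^2)) + 6 = 6.
Step 3. [(6*(x^2)) + 6 = 6] 6 divides every term; factor it out ⇒ factor: (x^2) + 1 = 1.
Step 4. [(x^2) + 1 = 1] +1 is outermost — subtract 1 both sides, so sub: x^2 = 0.
Step 5. [x^2 = 0] LHS squared, RHS 0 ≥ 0: apply √ (±) ⇒ sqrt: x = 0.

Answer: x ∈ {0}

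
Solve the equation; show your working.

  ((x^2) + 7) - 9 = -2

Step 1. [((x^2) + 7) - 9 = -2] the outer -9 inverts by adding 9. So sub: (x^2) + 7 = 7.
Step 2. [(x^2) + 7 = 7] the outer +7 inverts by subtracting 7 ⇒ sub: x^2 = 0.
Step 3. [x^2 = 0] LHS squared, RHS 0 ≥ 0: apply √ (±), so sqrt: x = 0.

Answer: x ∈ {0}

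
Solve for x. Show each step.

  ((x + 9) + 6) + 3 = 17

Step 1. [((x + 9) + 6) + 3 = 17] peel the +3: subtract 3 from each side. So sub: (x + 9) + 6 = 14.
Step 2. [(x + 9) + 6 = 14] peel the +6: subtract 6 from each side, so sub: x + 9 = 8.
Step 3. [x + 9 = 8] the outer +9 inverts by subtracting 9 ⇒ sub: x = -1.

Answer: x ∈ {-1}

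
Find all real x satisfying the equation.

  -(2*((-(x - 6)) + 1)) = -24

Step 1. [-(2*((-(x - 6)) + 1)) = -24] LHS negated; negate both sides, so neg: 2*((-(x - 6)) + 1) = 24.
Step 2. [2*((-(x - 6)) + 1) = 24] 2 out front; divide by 2. So div: (-(x - 6)) + 1 = 12.
Step 3. [(-(x - 6)) + 1 = 12] the outer +1 inverts by subtracting 1. So sub: -(x - 6) = 11.
Step 4. [-(x - 6) = 11] leading − — multiply by −1 ⇒ neg: x - 6 = -11.
Step 5. [x - 6 = -11] add 6: x sits inside (… - 6). So sub: x = -5.

Answer: x ∈ {-5}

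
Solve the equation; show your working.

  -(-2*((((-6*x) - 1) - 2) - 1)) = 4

Step 1. [-(-2*((((-6*x) - 1) - 2) - 1)) = 4] flip signs both sides ⇒ neg: -2*((((-6*x) - 1) - 2) - 1) = -4.
Step 2. [-2*((((-6*x) - 1) - 2) - 1) = -4] divide by the outer -2 ⇒ div: (((-6*x) - 1) - 2) - 1 = 2.
Step 3. [(((-6*x) - 1) - 2) - 1 = 2] add 1: x sits inside (… - 1), so sub: ((-6*x) - 1) - 2 = 3.
Step 4. [((-6*x) - 1) - 2 = 3] the outer -2 inverts by adding 2 ⇒ sub: (-6*x) - 1 = 5.
Step 5. [(-6*x) - 1 = 5] add 1: x sits inside (… - 1), so sub: -6*x = 6.
Step 6. [-6*x = 6] leading coefficient -6: divide by -6. So div: x = -1.

Answer: x ∈ {-1}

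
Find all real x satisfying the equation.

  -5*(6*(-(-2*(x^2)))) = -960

Step 1. [-5*(6*(-(-2*(x^2)))) = -960] -5·(inner) — divide through by -5 ⇒ div: 6*(-(-2*(x^2))) = 192.
Step 2. [6*(-(-2*(x^2))) = 192] LHS = 6·(…); ÷6 both sides, so div: -(-2*(x^2)) = 32.
Step 3. [-(-2*(x^2)) = 32] leading − — multiply by −1 ⇒ neg: -2*(x^2) = -32.
Step 4. [-2*(x^2) = -32] -2·(inner) — divide through by -2 ⇒ div: x^2 = 16.
Step 5. [x^2 = 16] √ both sides: 16 ≥ 0 gives two branches, so sqrt: x = 4 or -4.

Answer: x ∈ {-4, 4}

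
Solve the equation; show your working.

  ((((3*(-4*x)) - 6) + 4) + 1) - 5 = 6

Step 1. [((((3*(-4*x)) - 6) + 4) + 1) - 5 = 6] 5 comes off first (add 5). So sub: (((3*(-4*x)) - 6) + 4) + 1 = 11.
Step 2. [(((3*(-4*x)) - 6) + 4) + 1 = 11] 1 comes off first (subtract 1), so sub: ((3*(-4*x)) - 6) + 4 = 10.
Step 3. [((3*(-4*x)) - 6) + 4 = 10] the outer +4 inverts by subtracting 4, so sub: (3*(-4*x)) - 6 = 6.
Step 4. [(3*(-4*x)) - 6 = 6] the outer -6 inverts by adding 6. So sub: 3*(-4*x) = 12.
Step 5. [3*(-4*x) = 12] 3 out front; divide by 3 ⇒ div: -4*x = 4.
Step 6. [-4*x = 4] divide by the outer -4 ⇒ div: x = -1.

Answer: x ∈ {-1}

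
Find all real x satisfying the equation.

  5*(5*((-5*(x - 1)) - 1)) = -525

Step 1. [5*(5*((-5*(x - 1)) - 1)) = -525] 5 out front; divide by 5. So div: 5*((-5*(x - 1)) - 1) = -105.
Step 2. [5*((-5*(x - 1)) - 1) = -105] leading coefficient 5: divide by 5 ⇒ div: (-5*(x - 1)) - 1 = -21.
Step 3. [(-5*(x - 1)) - 1 = -21] -1 is outermost — add 1 both sides ⇒ sub: -5*(x - 1) = -20.
Step 4. [-5*(x - 1) = -20] divide by the outer -5. So div: x - 1 = 4.
Step 5. [x - 1 = 4] add 1: x sits inside (… - 1) ⇒ sub: x = 5.

Answer: x ∈ {5}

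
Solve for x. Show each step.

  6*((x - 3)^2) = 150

Step 1. [6*((x - 3)^2) = 150] 6 out front; divide by 6 ⇒ div: (x - 3)^2 = 25.
Step 2. [(x - 3)^2 = 25] √ both sides: 25 ≥ 0 gives two branches. So sqrt: x - 3 = 5 or -5.
Step 3. [x - 3 = 5 or -5] the outer -3 inverts by adding 3. So sub: x = 8 or -2.

Answer: x ∈ {-2, 8}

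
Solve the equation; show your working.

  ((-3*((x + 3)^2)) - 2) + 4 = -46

Step 1. [((-3*((x + 3)^2)) - 2) + 4 = -46] the outer +4 inverts by subtracting 4, so sub: (-3*((x + 3)^2)) - 2 = -50.
Step 2. [(-3*((x + 3)^2)) - 2 = -50] peel the -2: add 2 from each side ⇒ sub: -3*((x + 3)^2) = -48.
Step 3. [-3*((x + 3)^2) = -48] -3·(inner) — divide through by -3, so div: (x + 3)^2 = 16.
Step 4. [(x + 3)^2 = 16] √ both sides: 16 ≥ 0 gives two branches, so sqrt: x + 3 = 4 or -4.
Step 5. [x + 3 = 4 or -4] peel the +3: subtract 3 from each side, so sub: x = 1 or -7.

Answer: x ∈ {-7, 1}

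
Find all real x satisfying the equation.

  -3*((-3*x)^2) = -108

Step 1. [-3*((-3*x)^2) = -108] -3·(inner) — divide through by -3 ⇒ div: (-3*x)^2 = 36.
Step 2. [(-3*x)^2 = 36] LHS squared, RHS 36 ≥ 0: apply √ (±), so sqrt: -3*x = 6 or -6.
Step 3. [-3*x = 6 or -6] -3·(inner) — divide through by -3. So div: x = -2 or 2.

Answer: x ∈ {-2, 2}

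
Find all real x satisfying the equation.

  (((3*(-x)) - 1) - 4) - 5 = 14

Step 1. [(((3*(-x)) - 1) - 4) - 5 = 14] -5 is outermost — add 5 both sides. So sub: ((3*(-x)) - 1) - 4 = 19.
Step 2. [((3*(-x)) - 1) - 4 = 19] peel the -4: add 4 from each side. So sub: (3*(-x)) - 1 = 23.
Step 3. [(3*(-x)) - 1 = 23] the outer -1 inverts by adding 1 ⇒ sub: 3*(-x) = 24.
Step 4. [3*(-x) = 24] LHS = 3·(…); ÷3 both sides. So div: -x = 8.
Step 5. [-x = 8] leading − — multiply by −1, so neg: x = -8.

Answer: x ∈ {-8}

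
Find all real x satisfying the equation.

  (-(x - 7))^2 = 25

Step 1. [(-(x - 7))^2 = 25] 25 ≥ 0, LHS is (·)² — take ±√, so sqrt: -(x - 7) = 5 or -5.
Step 2. [-(x - 7) = 5 or -5] flip signs both sides. So neg: x - 7 = -5 or 5.
Step 3. [x - 7 = -5 or 5] add 7: x sits inside (… - 7) ⇒ sub: x = 2 or 12.

Answer: x ∈ {2, 12}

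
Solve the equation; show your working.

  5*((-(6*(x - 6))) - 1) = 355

Step 1. [5*((-(6*(x - 6))) - 1) = 355] 5·(inner) — divide through by 5. So div: (-(6*(x - 6))) - 1 = 71.
Step 2. [(-(6*(x - 6))) - 1 = 71] -1 is outermost — add 1 both sides. So sub: -(6*(x - 6)) = 72.
Step 3. [-(6*(x - 6)) = 72] LHS negated; negate both sides, so neg: 6*(x - 6) = -72.
Step 4. [6*(x - 6) = -72] 6 out front; divide by 6. So div: x - 6 = -12.
Step 5. [x - 6 = -12] -6 is outermost — add 6 both sides ⇒ sub: x = -6.

Answer: x ∈ {-6}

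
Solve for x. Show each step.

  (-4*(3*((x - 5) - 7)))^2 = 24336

Step 1. [(-4*(3*((x - 5) - 7)))^2 = 24336] LHS squared, RHS 24336 ≥ 0: apply √ (±) ⇒ sqrt: -4*(3*((x - 5) - 7)) = 156 or -156.
Step 2. [-4*(3*((x - 5) - 7)) = 156 or -156] leading coefficient -4: divide by -4, so div: 3*((x - 5) - 7) = -39 or 39.
Step 3. [3*((x - 5) - 7) = -39 or 39] LHS = 3·(…); ÷3 both sides. So div: (x - 5) - 7 = -13 or 13.
Step 4. [(x - 5) - 7 = -13 or 13] add 7: x sits inside (… - 7). So sub: x - 5 = -6 or 20.
Step 5. [x - 5 = -6 or 20] -5 is outermost — add 5 both sides. So sub: x = -1 or 25.

Answer: x ∈ {-1, 25}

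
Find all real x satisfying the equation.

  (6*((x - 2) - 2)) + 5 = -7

Step 1. [(6*((x - 2) - 2)) + 5 = -7] +5 is outermost — subtract 5 both sides, so sub: 6*((x - 2) - 2) = -12.
Step 2. [6*((x - 2) - 2) = -12] LHS = 6·(…); ÷6 both sides. So div: (x - 2) - 2 = -2.
Step 3. [(x - 2) - 2 = -2] -2 is outermost — add 2 both sides, so sub: x - 2 = 0.
Step 4. [x - 2 = 0] 2 comes off first (add 2) ⇒ sub: x = 2.

Answer: x ∈ {2}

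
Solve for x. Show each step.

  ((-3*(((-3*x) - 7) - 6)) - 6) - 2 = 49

Step 1. [((-3*(((-3*x) - 7) - 6)) - 6) - 2 = 49] peel the -2: add 2 from each side. So sub: (-3*(((-3*x) - 7) - 6)) - 6 = 51.
Step 2. [(-3*(((-3*x) - 7) - 6)) - 6 = 51] common factor -3 (LHS and 51) — divide through. So factor: (((-3*x) - 7) - 6) + 2 = -17.
Step 3. [(((-3*x) - 7) - 6) + 2 = -17] the outer +2 inverts by subtracting 2. So sub: ((-3*x) - 7) - 6 = -19.
Step 4. [((-3*x) - 7) - 6 = -19] -6 is outermost — add 6 both sides, so sub: (-3*x) - 7 = -13.
Step 5. [(-3*x) - 7 = -13] add 7: x sits inside (… - 7), so sub: -3*x = -6.
Step 6. [-3*x = -6] -3·(inner) — divide through by -3. So div: x = 2.

Answer: x ∈ {2}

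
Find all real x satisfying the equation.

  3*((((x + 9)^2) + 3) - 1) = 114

Step 1. [3*((((x + 9)^2) + 3) - 1) = 114] divide by the outer 3 ⇒ div: (((x + 9)^2) + 3) - 1 = 38.
Step 2. [(((x + 9)^2) + 3) - 1 = 38] 1 comes off first (add 1). So sub: ((x + 9)^2) + 3 = 39.
Step 3. [((x + 9)^2) + 3 = 39] the outer +3 inverts by subtracting 3, so sub: (x + 9)^2 = 36.
Step 4. [(x + 9)^2 = 36] 36 ≥ 0, LHS is (·)² — take ±√. So sqrt: x + 9 = 6 or -6.
Step 5. [x + 9 = 6 or -6] subtract 9: x sits inside (… + 9) ⇒ sub: x = -3 or -15.

Answer: x ∈ {-15, -3}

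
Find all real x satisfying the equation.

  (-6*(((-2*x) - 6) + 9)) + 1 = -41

Step 1. [(-6*(((-2*x) - 6) + 9)) + 1 = -41] peel the +1: subtract 1 from each side. So sub: -6*(((-2*x) - 6) + 9) = -42.
Step 2. [-6*(((-2*x) - 6) + 9) = -42] divide by the outer -6 ⇒ div: ((-2*x) - 6) + 9 = 7.
Step 3. [((-2*x) - 6) + 9 = 7] the outer +9 inverts by subtracting 9. So sub: (-2*x) - 6 = -2.
Step 4. [(-2*x) - 6 = -2] peel the -6: add 6 from each side, so sub: -2*x = 4.
Step 5. [-2*x = 4] -2·(inner) — divide through by -2. So div: x = -2.

Answer: x ∈ {-2}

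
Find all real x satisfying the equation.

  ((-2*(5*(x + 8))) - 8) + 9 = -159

Step 1. [((-2*(5*(x + 8))) - 8) + 9 = -159] peel the +9: subtract 9 from each side, so sub: (-2*(5*(x + 8))) - 8 = -168.
Step 2. [(-2*(5*(x + 8))) - 8 = -168] -2 divides every term; factor it out ⇒ factor: (5*(x + 8)) + 4 = 84.
Step 3. [(5*(x + 8)) + 4 = 84] the outer +4 inverts by subtracting 4. So sub: 5*(x + 8) = 80.
Step 4. [5*(x + 8) = 80] 5·(inner) — divide through by 5, so div: x + 8 = 16.
Step 5. [x + 8 = 16] the outer +8 inverts by subtracting 8 ⇒ sub: x = 8.

Answer: x ∈ {8}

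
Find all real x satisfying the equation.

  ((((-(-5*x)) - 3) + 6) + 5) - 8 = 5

Step 1. [((((-(-5*x)) - 3) + 6) + 5) - 8 = 5] add 8: x sits inside (… - 8), so sub: (((-(-5*x)) - 3) + 6) + 5 = 13.
Step 2. [(((-(-5*x)) - 3) + 6) + 5 = 13] +5 is outermost — subtract 5 both sides ⇒ sub: ((-(-5*x)) - 3) + 6 = 8.
Step 3. [((-(-5*x)) - 3) + 6 = 8] 6 comes off first (subtract 6) ⇒ sub: (-(-5*x)) - 3 = 2.
Step 4. [(-(-5*x)) - 3 = 2] peel the -3: add 3 from each side, so sub: -(-5*x) = 5.
Step 5. [-(-5*x) = 5] LHS negated; negate both sides ⇒ neg: -5*x = -5.
Step 6. [-5*x = -5] -5·(inner) — divide through by -5 ⇒ div: x = 1.

Answer: x ∈ {1}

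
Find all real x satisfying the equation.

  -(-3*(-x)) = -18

Step 1. [-(-3*(-x)) = -18] leading − — multiply by −1. So neg: -3*(-x) = 18.
Step 2. [-3*(-x) = 18] -3 out front; divide by -3, so div: -x = -6.
Step 3. [-x = -6] LHS negated; negate both sides ⇒ neg: x = 6.

Answer: x ∈ {6}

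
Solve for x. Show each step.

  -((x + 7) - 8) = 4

Step 1. [-((x + 7) - 8) = 4] LHS negated; negate both sides ⇒ neg: (x + 7) - 8 = -4.
Step 2. [(x + 7) - 8 = -4] the outer -8 inverts by adding 8 ⇒ sub: x + 7 = 4.
Step 3. [x + 7 = 4] peel the +7: subtract 7 from each side, so sub: x = -3.

Answer: x ∈ {-3}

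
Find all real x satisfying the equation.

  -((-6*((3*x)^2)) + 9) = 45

Step 1. [-((-6*((3*x)^2)) + 9) = 45] leading − — multiply by −1 ⇒ neg: (-6*((3*x)^2)) + 9 = -45.
Step 2. [(-6*((3*x)^2)) + 9 = -45] +9 is outermost — subtract 9 both sides, so sub: -6*((3*x)^2) = -54.
Step 3. [-6*((3*x)^2) = -54] leading coefficient -6: divide by -6, so div: (3*x)^2 = 9.
Step 4. [(3*x)^2 = 9] LHS squared, RHS 9 ≥ 0: apply √ (±), so sqrt: 3*x = 3 or -3.
Step 5. [3*x = 3 or -3] 3 out front; divide by 3, so div: x = 1 or -1.

Answer: x ∈ {-1, 1}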